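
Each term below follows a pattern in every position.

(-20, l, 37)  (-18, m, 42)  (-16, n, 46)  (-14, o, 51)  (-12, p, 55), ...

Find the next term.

For the first coordinate, +2 each step: -20, -18, -16, -14, -12 → -10.
Letter: letters move forward 1 place in the alphabet; l, m, n, o, p → q.
Third coordinate: 37, 42, 46, 51, 55 → 60 (alternating steps +5, +4, +5, +4, …).
So the next term is (-10, q, 60).

(-10, q, 60)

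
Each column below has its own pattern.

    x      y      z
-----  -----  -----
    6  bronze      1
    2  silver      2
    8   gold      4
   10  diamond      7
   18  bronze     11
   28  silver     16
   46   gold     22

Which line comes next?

74  diamond  29

Column x goes 6, 2, 8, 10, 18, 28, 46 → 74 (each term is the sum of the two before it).
Column y goes bronze, silver, gold, diamond, bronze, silver, gold → diamond (repeats bronze → silver → gold → diamond).
Column z: 1, 2, 4, 7, 11, 16, 22 → 29 (differences are 1, 2, 3, … (increasing by 1 each time)).
So the next line is 74  diamond  29.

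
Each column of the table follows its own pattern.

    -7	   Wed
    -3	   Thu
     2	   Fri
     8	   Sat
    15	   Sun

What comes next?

For the first component, differences are 4, 5, 6, … (increasing by 1 each time): -7, -3, 2, 8, 15 → 23.
Day: Wed, Thu, Fri, Sat, Sun → Mon (runs through the weekdays Mon→Sun).
So the next row is 23  Mon.

23  Mon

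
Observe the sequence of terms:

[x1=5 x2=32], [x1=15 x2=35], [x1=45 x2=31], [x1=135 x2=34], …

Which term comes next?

X1: ×3 each step; 5, 15, 45, 135 → 405.
X2: alternating steps +3, −4, +3, −4, …, so 32, 35, 31, 34 → 30.
Putting it together: [x1=405 x2=30].

[x1=405 x2=30]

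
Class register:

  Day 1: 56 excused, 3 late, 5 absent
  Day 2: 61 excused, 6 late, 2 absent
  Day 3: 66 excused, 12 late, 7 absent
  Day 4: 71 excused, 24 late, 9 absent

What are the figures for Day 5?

76 excused, 48 late, 16 absent

Excused: +5 each step; 56, 61, 66, 71 → 76.
Late — ×2 each step: 3, 6, 12, 24 → 48.
Absent goes 5, 2, 7, 9 → 16 (each term is the sum of the two before it).
Putting it together: 76 excused, 48 late, 16 absent.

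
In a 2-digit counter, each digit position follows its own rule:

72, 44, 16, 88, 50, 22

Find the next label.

94

First digit goes 7, 4, 1, 8, 5, 2 → 9 (−3 each step, mod 10).
Second digit — +2 each step, mod 10: 2, 4, 6, 8, 0, 2 → 4.
Putting it together: 94.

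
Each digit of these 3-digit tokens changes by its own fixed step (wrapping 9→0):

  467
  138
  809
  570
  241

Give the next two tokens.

For the first digit, −3 each step, mod 10: 4, 1, 8, 5, 2 → 9 → 6.
Second digit: −3 each step, mod 10, so 6, 3, 0, 7, 4 → 1 → 8.
Third digit goes 7, 8, 9, 0, 1 → 2 → 3 (+1 each step, mod 10).
Putting the parts together: 912 and then 683.

912, 683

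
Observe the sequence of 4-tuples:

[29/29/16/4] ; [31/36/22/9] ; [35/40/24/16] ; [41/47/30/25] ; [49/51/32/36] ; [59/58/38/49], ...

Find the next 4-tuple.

[71/62/40/64]

First value — differences are 2, 4, 6, … (increasing by 2 each time): 29, 31, 35, 41, 49, 59 → 71.
Second value: alternating steps +7, +4, +7, +4, …; 29, 36, 40, 47, 51, 58 → 62.
Third value: alternating steps +6, +2, +6, +2, …; 16, 22, 24, 30, 32, 38 → 40.
Fourth value: perfect squares: 2², 3², 4², …; 4, 9, 16, 25, 36, 49 → 64.
Combining the parts gives [71/62/40/64].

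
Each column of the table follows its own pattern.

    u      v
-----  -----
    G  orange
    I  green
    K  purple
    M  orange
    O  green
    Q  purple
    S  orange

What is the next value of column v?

Column v goes orange, green, purple, orange, green, purple, orange → green (repeats orange → green → purple).

green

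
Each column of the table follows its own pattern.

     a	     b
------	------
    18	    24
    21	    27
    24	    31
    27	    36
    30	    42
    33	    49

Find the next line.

36  57

Column a goes 18, 21, 24, 27, 30, 33 → 36 (+3 each step).
For the column b, differences are 3, 4, 5, … (increasing by 1 each time): 24, 27, 31, 36, 42, 49 → 57.
So the next line is 36  57.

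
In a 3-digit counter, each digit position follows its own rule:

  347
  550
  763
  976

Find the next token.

First digit: +2 each step, mod 10; 3, 5, 7, 9 → 1.
For the second digit, +1 each step, mod 10: 4, 5, 6, 7 → 8.
Third digit — +3 each step, mod 10: 7, 0, 3, 6 → 9.
Putting it together: 189.

189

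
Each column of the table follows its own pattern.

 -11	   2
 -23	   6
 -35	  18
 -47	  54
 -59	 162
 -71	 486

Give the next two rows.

-83  1458; -95  4374

First component: -11, -23, -35, -47, -59, -71 → -83 → -95 (−12 each step).
Second component: ×3 each step, so 2, 6, 18, 54, 162, 486 → 1458 → 4374.
Putting the parts together: -83  1458 and then -95  4374.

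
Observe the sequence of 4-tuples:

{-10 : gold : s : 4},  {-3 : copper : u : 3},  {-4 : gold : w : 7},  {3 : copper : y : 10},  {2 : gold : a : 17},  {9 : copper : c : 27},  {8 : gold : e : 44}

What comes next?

{15 : copper : g : 71}

First slot: alternating steps +7, −1, +7, −1, …, so -10, -3, -4, 3, 2, 9, 8 → 15.
Metal — alternates gold ↔ copper: gold, copper, gold, copper, gold, copper, gold → copper.
Letter — letters move forward 2 places in the alphabet, wrapping Z→A: s, u, w, y, a, c, e → g.
For the fourth slot, each term is the sum of the two before it: 4, 3, 7, 10, 17, 27, 44 → 71.
Putting it together: {15 : copper : g : 71}.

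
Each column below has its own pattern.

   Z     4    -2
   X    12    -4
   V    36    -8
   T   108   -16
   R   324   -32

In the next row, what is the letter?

P

Letter: letters move back 2 places in the alphabet, so Z, X, V, T, R → P.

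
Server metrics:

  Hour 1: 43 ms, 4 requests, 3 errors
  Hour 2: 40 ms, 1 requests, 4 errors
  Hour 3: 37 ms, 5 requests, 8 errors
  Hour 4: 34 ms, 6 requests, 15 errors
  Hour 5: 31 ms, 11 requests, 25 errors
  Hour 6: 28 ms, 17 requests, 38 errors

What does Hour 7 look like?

Ms goes 43, 40, 37, 34, 31, 28 → 25 (−3 each step).
Requests: 4, 1, 5, 6, 11, 17 → 28 (each term is the sum of the two before it).
Errors — differences are 1, 4, 7, … (increasing by 3 each time): 3, 4, 8, 15, 25, 38 → 54.
Putting it together: 25 ms, 28 requests, 54 errors.

25 ms, 28 requests, 54 errors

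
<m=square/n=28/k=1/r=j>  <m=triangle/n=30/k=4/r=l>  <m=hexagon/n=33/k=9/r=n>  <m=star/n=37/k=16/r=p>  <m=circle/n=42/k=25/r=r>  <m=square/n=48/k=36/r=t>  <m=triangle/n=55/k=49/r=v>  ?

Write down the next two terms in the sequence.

<m=hexagon/n=63/k=64/r=x>, <m=star/n=72/k=81/r=z>

M: repeats square → triangle → hexagon → star → circle, so square, triangle, hexagon, star, circle, square, triangle → hexagon → star.
N: differences are 2, 3, 4, … (increasing by 1 each time); 28, 30, 33, 37, 42, 48, 55 → 63 → 72.
K goes 1, 4, 9, 16, 25, 36, 49 → 64 → 81 (perfect squares: 1², 2², 3², …).
R — letters move forward 2 places in the alphabet: j, l, n, p, r, t, v → x → z.
So the next two terms are <m=hexagon/n=63/k=64/r=x> and <m=star/n=72/k=81/r=z>.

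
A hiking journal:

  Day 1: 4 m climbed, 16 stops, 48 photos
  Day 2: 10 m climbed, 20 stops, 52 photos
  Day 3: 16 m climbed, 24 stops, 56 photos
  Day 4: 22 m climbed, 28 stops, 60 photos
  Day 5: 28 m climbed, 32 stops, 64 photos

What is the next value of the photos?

68

Photos — +4 each step: 48, 52, 56, 60, 64 → 68.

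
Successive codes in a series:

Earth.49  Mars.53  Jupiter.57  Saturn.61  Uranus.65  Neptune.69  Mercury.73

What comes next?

Venus.77

Planet: runs through the planets Mercury→Neptune, so Earth, Mars, Jupiter, Saturn, Uranus, Neptune, Mercury → Venus.
Second component: +4 each step, so 49, 53, 57, 61, 65, 69, 73 → 77.
Putting it together: Venus.77.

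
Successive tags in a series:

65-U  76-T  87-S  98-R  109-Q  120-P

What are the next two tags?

131-O, 142-N

For the first component, +11 each step: 65, 76, 87, 98, 109, 120 → 131 → 142.
Letter: letters move back 1 place in the alphabet; U, T, S, R, Q, P → O → N.
Putting the parts together: 131-O and then 142-N.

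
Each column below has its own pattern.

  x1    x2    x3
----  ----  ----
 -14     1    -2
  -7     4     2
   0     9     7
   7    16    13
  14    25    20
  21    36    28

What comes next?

Column x1: +7 each step; -14, -7, 0, 7, 14, 21 → 28.
Column x2 goes 1, 4, 9, 16, 25, 36 → 49 (perfect squares: 1², 2², 3², …).
Column x3: differences are 4, 5, 6, … (increasing by 1 each time), so -2, 2, 7, 13, 20, 28 → 37.
Combining the parts gives 28  49  37.

28  49  37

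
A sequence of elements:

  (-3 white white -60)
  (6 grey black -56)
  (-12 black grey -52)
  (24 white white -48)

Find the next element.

(-48 grey black -44)

First coordinate: ×(-2) each step; -3, 6, -12, 24 → -48.
For the first shade, repeats white → grey → black: white, grey, black, white → grey.
Second shade goes white, black, grey, white → black (repeats white → black → grey).
For the fourth coordinate, +4 each step: -60, -56, -52, -48 → -44.
Putting it together: (-48 grey black -44).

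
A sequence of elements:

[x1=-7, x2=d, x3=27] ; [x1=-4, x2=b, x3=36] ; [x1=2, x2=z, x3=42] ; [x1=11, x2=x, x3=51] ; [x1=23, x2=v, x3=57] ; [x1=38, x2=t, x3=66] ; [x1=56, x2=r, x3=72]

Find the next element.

[x1=77, x2=p, x3=81]

For the x1, differences are 3, 6, 9, … (increasing by 3 each time): -7, -4, 2, 11, 23, 38, 56 → 77.
X2: d, b, z, x, v, t, r → p (letters move back 2 places in the alphabet, wrapping A→Z).
X3: alternating steps +9, +6, +9, +6, …; 27, 36, 42, 51, 57, 66, 72 → 81.
So the next element is [x1=77, x2=p, x3=81].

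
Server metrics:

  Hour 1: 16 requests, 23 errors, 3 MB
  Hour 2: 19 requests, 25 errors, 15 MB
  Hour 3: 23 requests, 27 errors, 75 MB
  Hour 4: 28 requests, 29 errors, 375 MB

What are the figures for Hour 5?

34 requests, 31 errors, 1875 MB

Requests: differences are 3, 4, 5, … (increasing by 1 each time), so 16, 19, 23, 28 → 34.
Errors: 23, 25, 27, 29 → 31 (+2 each step).
MB goes 3, 15, 75, 375 → 1875 (×5 each step).
So the next row is 34 requests, 31 errors, 1875 MB.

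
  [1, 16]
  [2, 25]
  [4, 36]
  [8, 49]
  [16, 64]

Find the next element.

For the first slot, ×2 each step: 1, 2, 4, 8, 16 → 32.
Second slot: perfect squares: 4², 5², 6², …, so 16, 25, 36, 49, 64 → 81.
Combining the parts gives [32, 81].

[32, 81]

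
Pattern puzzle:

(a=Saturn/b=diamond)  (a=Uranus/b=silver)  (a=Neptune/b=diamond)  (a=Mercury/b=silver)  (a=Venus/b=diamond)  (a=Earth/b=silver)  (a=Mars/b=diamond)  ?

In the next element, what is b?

silver

A: runs through the planets Mercury→Neptune, so Saturn, Uranus, Neptune, Mercury, Venus, Earth, Mars → Jupiter.
B — alternates diamond ↔ silver: diamond, silver, diamond, silver, diamond, silver, diamond → silver.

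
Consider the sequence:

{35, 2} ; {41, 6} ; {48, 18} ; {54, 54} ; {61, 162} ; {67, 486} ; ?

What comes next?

First part goes 35, 41, 48, 54, 61, 67 → 74 (alternating steps +6, +7, +6, +7, …).
Second part goes 2, 6, 18, 54, 162, 486 → 1458 (×3 each step).
So the next point is {74, 1458}.

{74, 1458}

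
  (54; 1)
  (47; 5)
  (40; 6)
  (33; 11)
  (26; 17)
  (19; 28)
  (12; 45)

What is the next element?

First coordinate: −7 each step; 54, 47, 40, 33, 26, 19, 12 → 5.
Second coordinate: 1, 5, 6, 11, 17, 28, 45 → 73 (each term is the sum of the two before it).
Putting it together: (5; 73).

(5; 73)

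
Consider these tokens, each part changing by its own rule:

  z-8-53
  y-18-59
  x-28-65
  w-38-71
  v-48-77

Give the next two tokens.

Letter goes z, y, x, w, v → u → t (letters move back 1 place in the alphabet).
Second component goes 8, 18, 28, 38, 48 → 58 → 68 (+10 each step).
Third component goes 53, 59, 65, 71, 77 → 83 → 89 (+6 each step).
Putting the parts together: u-58-83 and then t-68-89.

u-58-83, t-68-89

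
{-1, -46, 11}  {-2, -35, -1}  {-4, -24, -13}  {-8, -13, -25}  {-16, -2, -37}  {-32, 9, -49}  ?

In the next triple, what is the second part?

Second part — +11 each step: -46, -35, -24, -13, -2, 9 → 20.

20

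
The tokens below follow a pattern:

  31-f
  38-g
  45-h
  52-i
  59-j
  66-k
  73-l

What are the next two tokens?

For the first component, +7 each step: 31, 38, 45, 52, 59, 66, 73 → 80 → 87.
Letter: letters move forward 1 place in the alphabet; f, g, h, i, j, k, l → m → n.
So the next two tokens are 80-m and 87-n.

80-m, 87-n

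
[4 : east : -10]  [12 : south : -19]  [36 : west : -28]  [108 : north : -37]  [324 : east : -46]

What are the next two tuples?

First entry: 4, 12, 36, 108, 324 → 972 → 2916 (×3 each step).
Direction — repeats east → south → west → north: east, south, west, north, east → south → west.
For the third entry, −9 each step: -10, -19, -28, -37, -46 → -55 → -64.
So the next two tuples are [972 : south : -55] and [2916 : west : -64].

[972 : south : -55], [2916 : west : -64]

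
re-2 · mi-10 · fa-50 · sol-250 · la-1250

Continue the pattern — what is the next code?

ti-6250

Note: re, mi, fa, sol, la → ti (runs through the solfège scale do→ti).
Second component: ×5 each step; 2, 10, 50, 250, 1250 → 6250.
Putting it together: ti-6250.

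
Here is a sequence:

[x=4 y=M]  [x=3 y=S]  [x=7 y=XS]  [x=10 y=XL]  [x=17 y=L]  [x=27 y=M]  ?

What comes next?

[x=44 y=S]

For the x, each term is the sum of the two before it: 4, 3, 7, 10, 17, 27 → 44.
Y: repeats M → S → XS → XL → L; M, S, XS, XL, L, M → S.
So the next term is [x=44 y=S].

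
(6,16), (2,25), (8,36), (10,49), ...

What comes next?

For the first component, each term is the sum of the two before it: 6, 2, 8, 10 → 18.
Second component — perfect squares: 4², 5², 6², …: 16, 25, 36, 49 → 64.
Putting it together: (18,64).

(18,64)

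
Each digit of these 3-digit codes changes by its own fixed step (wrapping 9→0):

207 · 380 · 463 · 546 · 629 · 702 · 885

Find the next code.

968

For the first digit, +1 each step, mod 10: 2, 3, 4, 5, 6, 7, 8 → 9.
Second digit: 0, 8, 6, 4, 2, 0, 8 → 6 (−2 each step, mod 10).
Third digit: +3 each step, mod 10, so 7, 0, 3, 6, 9, 2, 5 → 8.
So the next code is 968.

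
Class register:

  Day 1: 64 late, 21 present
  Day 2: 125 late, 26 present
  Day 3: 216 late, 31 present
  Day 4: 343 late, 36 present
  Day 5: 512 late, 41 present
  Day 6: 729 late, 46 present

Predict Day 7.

Late: perfect cubes: 4³, 5³, 6³, …; 64, 125, 216, 343, 512, 729 → 1000.
Present: +5 each step; 21, 26, 31, 36, 41, 46 → 51.
So the next line is 1000 late, 51 present.

1000 late, 51 present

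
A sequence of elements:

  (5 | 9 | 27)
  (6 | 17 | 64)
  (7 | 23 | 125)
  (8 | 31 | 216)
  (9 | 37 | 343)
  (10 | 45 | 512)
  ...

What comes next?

For the first coordinate, +1 each step: 5, 6, 7, 8, 9, 10 → 11.
Second coordinate goes 9, 17, 23, 31, 37, 45 → 51 (alternating steps +8, +6, +8, +6, …).
Third coordinate: perfect cubes: 3³, 4³, 5³, …, so 27, 64, 125, 216, 343, 512 → 729.
So the next element is (11 | 51 | 729).

(11 | 51 | 729)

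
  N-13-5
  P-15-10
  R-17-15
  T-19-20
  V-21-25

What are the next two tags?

Letter — letters move forward 2 places in the alphabet: N, P, R, T, V → X → Z.
Second component — +2 each step: 13, 15, 17, 19, 21 → 23 → 25.
Third component: +5 each step; 5, 10, 15, 20, 25 → 30 → 35.
So the next two tags are X-23-30 and Z-25-35.

X-23-30 then Z-25-35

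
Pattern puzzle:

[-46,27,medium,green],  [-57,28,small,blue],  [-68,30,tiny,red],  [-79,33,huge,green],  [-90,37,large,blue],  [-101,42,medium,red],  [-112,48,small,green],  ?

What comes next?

[-123,55,tiny,blue]

For the first coordinate, −11 each step: -46, -57, -68, -79, -90, -101, -112 → -123.
Second coordinate — differences are 1, 2, 3, … (increasing by 1 each time): 27, 28, 30, 33, 37, 42, 48 → 55.
Size: repeats medium → small → tiny → huge → large, so medium, small, tiny, huge, large, medium, small → tiny.
Colour: green, blue, red, green, blue, red, green → blue (repeats green → blue → red).
Putting it together: [-123,55,tiny,blue].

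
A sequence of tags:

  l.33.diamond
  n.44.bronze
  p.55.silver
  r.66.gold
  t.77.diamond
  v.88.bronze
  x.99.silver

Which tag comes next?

Letter: letters move forward 2 places in the alphabet, so l, n, p, r, t, v, x → z.
Second component: 33, 44, 55, 66, 77, 88, 99 → 110 (+11 each step).
Rank goes diamond, bronze, silver, gold, diamond, bronze, silver → gold (repeats diamond → bronze → silver → gold).
Combining the parts gives z.110.gold.

z.110.gold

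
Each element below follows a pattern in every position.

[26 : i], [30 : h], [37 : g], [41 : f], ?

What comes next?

[48 : e]

First coordinate: alternating steps +4, +7, +4, +7, …, so 26, 30, 37, 41 → 48.
Letter goes i, h, g, f → e (letters move back 1 place in the alphabet).
So the next element is [48 : e].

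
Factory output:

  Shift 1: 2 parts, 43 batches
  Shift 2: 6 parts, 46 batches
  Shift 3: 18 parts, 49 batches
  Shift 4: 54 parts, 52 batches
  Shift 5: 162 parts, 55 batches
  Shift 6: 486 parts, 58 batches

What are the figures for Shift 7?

1458 parts, 61 batches

Parts goes 2, 6, 18, 54, 162, 486 → 1458 (×3 each step).
Batches — +3 each step: 43, 46, 49, 52, 55, 58 → 61.
Putting it together: 1458 parts, 61 batches.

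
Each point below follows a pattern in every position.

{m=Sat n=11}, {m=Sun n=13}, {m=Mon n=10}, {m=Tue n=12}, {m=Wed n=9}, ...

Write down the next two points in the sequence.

M: Sat, Sun, Mon, Tue, Wed → Thu → Fri (runs through the weekdays Mon→Sun).
N: alternating steps +2, −3, +2, −3, …; 11, 13, 10, 12, 9 → 11 → 8.
So the next two points are {m=Thu n=11} and {m=Fri n=8}.

{m=Thu n=11}, {m=Fri n=8}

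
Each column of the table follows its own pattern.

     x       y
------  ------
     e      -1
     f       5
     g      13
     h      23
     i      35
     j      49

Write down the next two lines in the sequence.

k  65; l  83

Column x goes e, f, g, h, i, j → k → l (letters move forward 1 place in the alphabet).
Column y: differences are 6, 8, 10, … (increasing by 2 each time); -1, 5, 13, 23, 35, 49 → 65 → 83.
Putting the parts together: k  65 and then l  83.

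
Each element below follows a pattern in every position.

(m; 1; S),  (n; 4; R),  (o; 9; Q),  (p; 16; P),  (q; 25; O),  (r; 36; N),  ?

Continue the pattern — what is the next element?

First letter: letters move forward 1 place in the alphabet, so m, n, o, p, q, r → s.
Second coordinate: 1, 4, 9, 16, 25, 36 → 49 (perfect squares: 1², 2², 3², …).
Second letter: S, R, Q, P, O, N → M (letters move back 1 place in the alphabet).
So the next element is (s; 49; M).

(s; 49; M)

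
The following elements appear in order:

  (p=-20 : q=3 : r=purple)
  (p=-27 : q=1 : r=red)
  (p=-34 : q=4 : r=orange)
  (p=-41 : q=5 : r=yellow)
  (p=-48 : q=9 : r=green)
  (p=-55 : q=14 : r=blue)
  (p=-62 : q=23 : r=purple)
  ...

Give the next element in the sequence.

(p=-69 : q=37 : r=red)

P: -20, -27, -34, -41, -48, -55, -62 → -69 (−7 each step).
Q goes 3, 1, 4, 5, 9, 14, 23 → 37 (each term is the sum of the two before it).
R goes purple, red, orange, yellow, green, blue, purple → red (repeats purple → red → orange → yellow → green → blue).
Putting it together: (p=-69 : q=37 : r=red).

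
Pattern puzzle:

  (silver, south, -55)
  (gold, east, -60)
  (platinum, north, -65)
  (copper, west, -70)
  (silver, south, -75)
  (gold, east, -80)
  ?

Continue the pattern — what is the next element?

(platinum, north, -85)

Metal: repeats silver → gold → platinum → copper, so silver, gold, platinum, copper, silver, gold → platinum.
Direction: repeats south → east → north → west, so south, east, north, west, south, east → north.
Third coordinate goes -55, -60, -65, -70, -75, -80 → -85 (−5 each step).
Combining the parts gives (platinum, north, -85).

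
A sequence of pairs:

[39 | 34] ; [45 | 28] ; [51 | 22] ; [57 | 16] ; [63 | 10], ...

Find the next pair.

First slot: +6 each step, so 39, 45, 51, 57, 63 → 69.
Second slot — together with the first slot always sums to 73: 34, 28, 22, 16, 10 → 4.
So the next pair is [69 | 4].

[69 | 4]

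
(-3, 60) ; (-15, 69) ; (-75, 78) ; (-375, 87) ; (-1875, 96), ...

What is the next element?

(-9375, 105)

First part — ×5 each step: -3, -15, -75, -375, -1875 → -9375.
For the second part, +9 each step: 60, 69, 78, 87, 96 → 105.
So the next element is (-9375, 105).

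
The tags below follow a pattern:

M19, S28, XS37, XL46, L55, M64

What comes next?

S73

Size: repeats M → S → XS → XL → L; M, S, XS, XL, L, M → S.
Second component — +9 each step: 19, 28, 37, 46, 55, 64 → 73.
Combining the parts gives S73.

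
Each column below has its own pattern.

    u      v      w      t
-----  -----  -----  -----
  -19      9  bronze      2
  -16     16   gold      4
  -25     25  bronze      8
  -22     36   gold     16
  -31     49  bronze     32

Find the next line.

Column u goes -19, -16, -25, -22, -31 → -28 (alternating steps +3, −9, +3, −9, …).
Column v: perfect squares: 3², 4², 5², …, so 9, 16, 25, 36, 49 → 64.
For the column w, alternates bronze ↔ gold: bronze, gold, bronze, gold, bronze → gold.
Column t goes 2, 4, 8, 16, 32 → 64 (×2 each step).
So the next line is -28  64  gold  64.

-28  64  gold  64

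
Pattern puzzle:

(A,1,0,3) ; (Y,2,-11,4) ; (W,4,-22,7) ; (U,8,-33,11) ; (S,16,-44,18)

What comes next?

(Q,32,-55,29)

Letter goes A, Y, W, U, S → Q (letters move back 2 places in the alphabet, wrapping A→Z).
Second part goes 1, 2, 4, 8, 16 → 32 (×2 each step).
Third part goes 0, -11, -22, -33, -44 → -55 (−11 each step).
Fourth part: each term is the sum of the two before it, so 3, 4, 7, 11, 18 → 29.
So the next element is (Q,32,-55,29).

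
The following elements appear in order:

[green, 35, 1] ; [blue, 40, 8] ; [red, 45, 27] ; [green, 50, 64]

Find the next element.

Colour: green, blue, red, green → blue (repeats green → blue → red).
For the second entry, +5 each step: 35, 40, 45, 50 → 55.
Third entry: perfect cubes: 1³, 2³, 3³, …, so 1, 8, 27, 64 → 125.
Combining the parts gives [blue, 55, 125].

[blue, 55, 125]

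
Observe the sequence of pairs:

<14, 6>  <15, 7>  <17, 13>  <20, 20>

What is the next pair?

<24, 33>

First part: differences are 1, 2, 3, … (increasing by 1 each time), so 14, 15, 17, 20 → 24.
Second part — each term is the sum of the two before it: 6, 7, 13, 20 → 33.
Combining the parts gives <24, 33>.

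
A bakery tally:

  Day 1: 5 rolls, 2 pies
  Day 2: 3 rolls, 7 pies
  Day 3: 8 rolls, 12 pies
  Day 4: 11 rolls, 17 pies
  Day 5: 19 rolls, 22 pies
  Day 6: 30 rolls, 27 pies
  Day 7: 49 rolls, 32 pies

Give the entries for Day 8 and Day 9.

79 rolls, 37 pies; 128 rolls, 42 pies

Rolls: 5, 3, 8, 11, 19, 30, 49 → 79 → 128 (each term is the sum of the two before it).
Pies: +5 each step; 2, 7, 12, 17, 22, 27, 32 → 37 → 42.
Putting the parts together: 79 rolls, 37 pies and then 128 rolls, 42 pies.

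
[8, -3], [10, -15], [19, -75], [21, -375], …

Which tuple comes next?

First part: alternating steps +2, +9, +2, +9, …, so 8, 10, 19, 21 → 30.
Second part goes -3, -15, -75, -375 → -1875 (×5 each step).
So the next tuple is [30, -1875].

[30, -1875]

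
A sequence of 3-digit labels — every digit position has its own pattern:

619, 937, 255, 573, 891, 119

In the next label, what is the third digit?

First digit — +3 each step, mod 10: 6, 9, 2, 5, 8, 1 → 4.
Second digit goes 1, 3, 5, 7, 9, 1 → 3 (+2 each step, mod 10).
Third digit goes 9, 7, 5, 3, 1, 9 → 7 (−2 each step, mod 10).

7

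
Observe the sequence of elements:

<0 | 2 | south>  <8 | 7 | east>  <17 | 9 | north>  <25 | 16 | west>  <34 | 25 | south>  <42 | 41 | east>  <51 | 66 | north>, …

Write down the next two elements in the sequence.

For the first component, alternating steps +8, +9, +8, +9, …: 0, 8, 17, 25, 34, 42, 51 → 59 → 68.
Second component: 2, 7, 9, 16, 25, 41, 66 → 107 → 173 (each term is the sum of the two before it).
Direction — repeats south → east → north → west: south, east, north, west, south, east, north → west → south.
Putting the parts together: <59 | 107 | west> and then <68 | 173 | south>.

<59 | 107 | west>, <68 | 173 | south>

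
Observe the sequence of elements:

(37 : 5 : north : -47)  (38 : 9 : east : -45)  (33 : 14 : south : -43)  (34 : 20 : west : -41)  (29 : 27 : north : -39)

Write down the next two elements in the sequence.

(30 : 35 : east : -37), (25 : 44 : south : -35)

First part goes 37, 38, 33, 34, 29 → 30 → 25 (alternating steps +1, −5, +1, −5, …).
Second part: differences are 4, 5, 6, … (increasing by 1 each time); 5, 9, 14, 20, 27 → 35 → 44.
Direction goes north, east, south, west, north → east → south (repeats north → east → south → west).
For the fourth part, +2 each step: -47, -45, -43, -41, -39 → -37 → -35.
So the next two elements are (30 : 35 : east : -37) and (25 : 44 : south : -35).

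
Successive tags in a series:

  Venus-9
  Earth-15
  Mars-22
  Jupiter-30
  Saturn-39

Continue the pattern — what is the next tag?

Uranus-49

Planet — runs through the planets Mercury→Neptune: Venus, Earth, Mars, Jupiter, Saturn → Uranus.
For the second component, differences are 6, 7, 8, … (increasing by 1 each time): 9, 15, 22, 30, 39 → 49.
Combining the parts gives Uranus-49.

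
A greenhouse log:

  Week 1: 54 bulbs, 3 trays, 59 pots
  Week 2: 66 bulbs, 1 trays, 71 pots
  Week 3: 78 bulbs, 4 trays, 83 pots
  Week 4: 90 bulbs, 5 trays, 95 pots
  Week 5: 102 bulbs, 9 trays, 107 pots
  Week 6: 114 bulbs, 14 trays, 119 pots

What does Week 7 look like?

Bulbs: +12 each step, so 54, 66, 78, 90, 102, 114 → 126.
Trays: 3, 1, 4, 5, 9, 14 → 23 (each term is the sum of the two before it).
Pots: 59, 71, 83, 95, 107, 119 → 131 (always 5 more than the bulbs).
Combining the parts gives 126 bulbs, 23 trays, 131 pots.

126 bulbs, 23 trays, 131 pots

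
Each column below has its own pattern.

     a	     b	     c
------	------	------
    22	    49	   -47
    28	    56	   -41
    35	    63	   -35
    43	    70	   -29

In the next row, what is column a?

52

Column a — differences are 6, 7, 8, … (increasing by 1 each time): 22, 28, 35, 43 → 52.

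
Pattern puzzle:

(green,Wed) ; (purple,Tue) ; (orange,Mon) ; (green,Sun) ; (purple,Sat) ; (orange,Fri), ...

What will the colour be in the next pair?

green

Colour: green, purple, orange, green, purple, orange → green (repeats green → purple → orange).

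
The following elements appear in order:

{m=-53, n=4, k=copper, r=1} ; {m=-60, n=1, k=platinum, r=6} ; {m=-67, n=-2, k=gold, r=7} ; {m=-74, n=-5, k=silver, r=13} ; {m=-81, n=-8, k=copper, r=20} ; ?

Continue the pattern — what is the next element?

M — −7 each step: -53, -60, -67, -74, -81 → -88.
N: 4, 1, -2, -5, -8 → -11 (−3 each step).
K: repeats copper → platinum → gold → silver; copper, platinum, gold, silver, copper → platinum.
R: 1, 6, 7, 13, 20 → 33 (each term is the sum of the two before it).
Putting it together: {m=-88, n=-11, k=platinum, r=33}.

{m=-88, n=-11, k=platinum, r=33}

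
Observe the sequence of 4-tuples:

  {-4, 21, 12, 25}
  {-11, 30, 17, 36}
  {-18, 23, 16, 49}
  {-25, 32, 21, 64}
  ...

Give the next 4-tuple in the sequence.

{-32, 25, 20, 81}

First slot: −7 each step, so -4, -11, -18, -25 → -32.
Second slot: 21, 30, 23, 32 → 25 (alternating steps +9, −7, +9, −7, …).
Third slot goes 12, 17, 16, 21 → 20 (alternating steps +5, −1, +5, −1, …).
For the fourth slot, perfect squares: 5², 6², 7², …: 25, 36, 49, 64 → 81.
So the next 4-tuple is {-32, 25, 20, 81}.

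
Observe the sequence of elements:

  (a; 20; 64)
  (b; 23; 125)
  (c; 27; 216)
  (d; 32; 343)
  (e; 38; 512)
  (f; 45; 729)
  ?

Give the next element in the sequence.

(g; 53; 1000)

Letter: letters move forward 1 place in the alphabet; a, b, c, d, e, f → g.
Second part: differences are 3, 4, 5, … (increasing by 1 each time), so 20, 23, 27, 32, 38, 45 → 53.
Third part — perfect cubes: 4³, 5³, 6³, …: 64, 125, 216, 343, 512, 729 → 1000.
Combining the parts gives (g; 53; 1000).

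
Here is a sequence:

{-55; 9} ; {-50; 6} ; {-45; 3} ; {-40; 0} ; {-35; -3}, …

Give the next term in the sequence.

{-30; -6}

First part goes -55, -50, -45, -40, -35 → -30 (+5 each step).
Second part: 9, 6, 3, 0, -3 → -6 (−3 each step).
Putting it together: {-30; -6}.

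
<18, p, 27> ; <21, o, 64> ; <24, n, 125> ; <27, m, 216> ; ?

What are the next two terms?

First entry — +3 each step: 18, 21, 24, 27 → 30 → 33.
Letter: letters move back 1 place in the alphabet; p, o, n, m → l → k.
For the third entry, perfect cubes: 3³, 4³, 5³, …: 27, 64, 125, 216 → 343 → 512.
So the next two terms are <30, l, 343> and <33, k, 512>.

<30, l, 343>, <33, k, 512>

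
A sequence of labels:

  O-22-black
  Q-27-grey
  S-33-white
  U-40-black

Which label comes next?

Letter — letters move forward 2 places in the alphabet: O, Q, S, U → W.
Second component: 22, 27, 33, 40 → 48 (differences are 5, 6, 7, … (increasing by 1 each time)).
Shade — repeats black → grey → white: black, grey, white, black → grey.
Putting it together: W-48-grey.

W-48-grey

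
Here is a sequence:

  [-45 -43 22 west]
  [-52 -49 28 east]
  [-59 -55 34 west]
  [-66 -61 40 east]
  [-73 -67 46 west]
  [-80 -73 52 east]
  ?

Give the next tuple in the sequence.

First slot goes -45, -52, -59, -66, -73, -80 → -87 (−7 each step).
Second slot: −6 each step; -43, -49, -55, -61, -67, -73 → -79.
Third slot: 22, 28, 34, 40, 46, 52 → 58 (together with the second slot always sums to -21).
Direction: alternates west ↔ east, so west, east, west, east, west, east → west.
Combining the parts gives [-87 -79 58 west].

[-87 -79 58 west]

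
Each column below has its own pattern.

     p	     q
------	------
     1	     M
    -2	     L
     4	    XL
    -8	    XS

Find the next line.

16  S

For the column p, ×(-2) each step: 1, -2, 4, -8 → 16.
For the column q, runs through clothing sizes XS→XL: M, L, XL, XS → S.
Putting it together: 16  S.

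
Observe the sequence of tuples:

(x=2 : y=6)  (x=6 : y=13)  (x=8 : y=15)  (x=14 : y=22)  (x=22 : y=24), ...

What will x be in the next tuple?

X: each term is the sum of the two before it; 2, 6, 8, 14, 22 → 36.

36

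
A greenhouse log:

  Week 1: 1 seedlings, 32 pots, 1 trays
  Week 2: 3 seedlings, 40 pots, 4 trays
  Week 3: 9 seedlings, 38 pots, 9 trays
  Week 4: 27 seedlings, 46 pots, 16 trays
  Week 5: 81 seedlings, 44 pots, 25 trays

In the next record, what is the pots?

52

Seedlings: ×3 each step; 1, 3, 9, 27, 81 → 243.
Pots: alternating steps +8, −2, +8, −2, …, so 32, 40, 38, 46, 44 → 52.
Trays: 1, 4, 9, 16, 25 → 36 (perfect squares: 1², 2², 3², …).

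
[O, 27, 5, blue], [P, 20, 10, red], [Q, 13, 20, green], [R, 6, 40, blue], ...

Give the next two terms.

Letter — letters move forward 1 place in the alphabet: O, P, Q, R → S → T.
Second value: 27, 20, 13, 6 → -1 → -8 (−7 each step).
For the third value, ×2 each step: 5, 10, 20, 40 → 80 → 160.
Colour — repeats blue → red → green: blue, red, green, blue → red → green.
So the next two terms are [S, -1, 80, red] and [T, -8, 160, green].

[S, -1, 80, red], [T, -8, 160, green]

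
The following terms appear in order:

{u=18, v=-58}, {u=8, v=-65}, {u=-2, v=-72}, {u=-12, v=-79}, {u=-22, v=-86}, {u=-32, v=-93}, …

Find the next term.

{u=-42, v=-100}

U: −10 each step; 18, 8, -2, -12, -22, -32 → -42.
For the v, −7 each step: -58, -65, -72, -79, -86, -93 → -100.
So the next term is {u=-42, v=-100}.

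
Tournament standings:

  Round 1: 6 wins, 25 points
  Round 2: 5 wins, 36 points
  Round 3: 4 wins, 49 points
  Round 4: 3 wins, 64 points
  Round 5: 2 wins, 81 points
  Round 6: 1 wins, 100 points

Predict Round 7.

0 wins, 121 points

For the wins, −1 each step: 6, 5, 4, 3, 2, 1 → 0.
Points: 25, 36, 49, 64, 81, 100 → 121 (perfect squares: 5², 6², 7², …).
Combining the parts gives 0 wins, 121 points.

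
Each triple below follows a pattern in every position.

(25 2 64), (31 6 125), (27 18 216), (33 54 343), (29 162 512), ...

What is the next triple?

First entry: 25, 31, 27, 33, 29 → 35 (alternating steps +6, −4, +6, −4, …).
Second entry: ×3 each step, so 2, 6, 18, 54, 162 → 486.
Third entry — perfect cubes: 4³, 5³, 6³, …: 64, 125, 216, 343, 512 → 729.
So the next triple is (35 486 729).

(35 486 729)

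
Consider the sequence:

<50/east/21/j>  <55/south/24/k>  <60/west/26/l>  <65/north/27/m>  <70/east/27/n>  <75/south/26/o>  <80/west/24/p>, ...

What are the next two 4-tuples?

<85/north/21/q>, <90/east/17/r>

First entry: 50, 55, 60, 65, 70, 75, 80 → 85 → 90 (+5 each step).
Direction goes east, south, west, north, east, south, west → north → east (repeats east → south → west → north).
Third entry — differences are 3, 2, 1, … (decreasing by 1 each time): 21, 24, 26, 27, 27, 26, 24 → 21 → 17.
Letter — letters move forward 1 place in the alphabet: j, k, l, m, n, o, p → q → r.
So the next two 4-tuples are <85/north/21/q> and <90/east/17/r>.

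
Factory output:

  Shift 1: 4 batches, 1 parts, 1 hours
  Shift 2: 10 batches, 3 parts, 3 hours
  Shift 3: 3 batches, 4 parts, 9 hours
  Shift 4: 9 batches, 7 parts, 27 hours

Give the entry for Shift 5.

For the batches, alternating steps +6, −7, +6, −7, …: 4, 10, 3, 9 → 2.
Parts: each term is the sum of the two before it; 1, 3, 4, 7 → 11.
Hours goes 1, 3, 9, 27 → 81 (×3 each step).
Putting it together: 2 batches, 11 parts, 81 hours.

2 batches, 11 parts, 81 hours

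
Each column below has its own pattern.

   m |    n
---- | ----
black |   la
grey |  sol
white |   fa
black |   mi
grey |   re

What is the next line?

white  do

Column m: black, grey, white, black, grey → white (repeats black → grey → white).
For the column n, runs backward through the solfège scale do→ti: la, sol, fa, mi, re → do.
So the next line is white  do.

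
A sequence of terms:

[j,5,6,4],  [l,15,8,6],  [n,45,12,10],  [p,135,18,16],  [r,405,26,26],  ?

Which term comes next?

[t,1215,36,42]

Letter goes j, l, n, p, r → t (letters move forward 2 places in the alphabet).
Second entry — ×3 each step: 5, 15, 45, 135, 405 → 1215.
Third entry goes 6, 8, 12, 18, 26 → 36 (differences are 2, 4, 6, … (increasing by 2 each time)).
For the fourth entry, each term is the sum of the two before it: 4, 6, 10, 16, 26 → 42.
Putting it together: [t,1215,36,42].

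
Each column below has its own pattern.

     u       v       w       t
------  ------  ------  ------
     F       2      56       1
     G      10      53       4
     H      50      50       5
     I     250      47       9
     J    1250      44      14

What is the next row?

K  6250  41  23

Column u: letters move forward 1 place in the alphabet; F, G, H, I, J → K.
Column v: ×5 each step; 2, 10, 50, 250, 1250 → 6250.
Column w: −3 each step; 56, 53, 50, 47, 44 → 41.
Column t goes 1, 4, 5, 9, 14 → 23 (each term is the sum of the two before it).
Putting it together: K  6250  41  23.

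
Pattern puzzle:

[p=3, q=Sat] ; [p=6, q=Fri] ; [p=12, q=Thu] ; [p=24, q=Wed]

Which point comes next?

[p=48, q=Tue]

P goes 3, 6, 12, 24 → 48 (×2 each step).
Q: Sat, Fri, Thu, Wed → Tue (runs backward through the weekdays Mon→Sun).
Combining the parts gives [p=48, q=Tue].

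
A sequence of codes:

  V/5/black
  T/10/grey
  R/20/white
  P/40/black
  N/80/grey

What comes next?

Letter: letters move back 2 places in the alphabet, so V, T, R, P, N → L.
Second component goes 5, 10, 20, 40, 80 → 160 (×2 each step).
Shade: repeats black → grey → white, so black, grey, white, black, grey → white.
Combining the parts gives L/160/white.

L/160/white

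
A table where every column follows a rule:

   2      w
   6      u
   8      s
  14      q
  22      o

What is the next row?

36  m

First component: each term is the sum of the two before it; 2, 6, 8, 14, 22 → 36.
Letter: letters move back 2 places in the alphabet; w, u, s, q, o → m.
Combining the parts gives 36  m.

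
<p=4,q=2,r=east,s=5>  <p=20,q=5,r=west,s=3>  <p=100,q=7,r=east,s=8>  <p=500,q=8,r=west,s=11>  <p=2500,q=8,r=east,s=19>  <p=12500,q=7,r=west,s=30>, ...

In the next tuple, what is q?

5

Q goes 2, 5, 7, 8, 8, 7 → 5 (differences are 3, 2, 1, … (decreasing by 1 each time)).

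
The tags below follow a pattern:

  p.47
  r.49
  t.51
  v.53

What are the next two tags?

x.55 then z.57

Letter: letters move forward 2 places in the alphabet, so p, r, t, v → x → z.
Second component — +2 each step: 47, 49, 51, 53 → 55 → 57.
Putting the parts together: x.55 and then z.57.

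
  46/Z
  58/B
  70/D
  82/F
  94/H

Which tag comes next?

106/J

For the first component, +12 each step: 46, 58, 70, 82, 94 → 106.
Letter: letters move forward 2 places in the alphabet, wrapping Z→A; Z, B, D, F, H → J.
Putting it together: 106/J.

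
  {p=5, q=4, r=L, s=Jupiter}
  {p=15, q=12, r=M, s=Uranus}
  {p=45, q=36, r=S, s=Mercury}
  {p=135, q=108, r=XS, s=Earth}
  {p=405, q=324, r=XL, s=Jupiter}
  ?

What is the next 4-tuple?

{p=1215, q=972, r=L, s=Uranus}

P: 5, 15, 45, 135, 405 → 1215 (×3 each step).
Q: ×3 each step; 4, 12, 36, 108, 324 → 972.
R goes L, M, S, XS, XL → L (runs backward through clothing sizes XS→XL).
S goes Jupiter, Uranus, Mercury, Earth, Jupiter → Uranus (repeats Jupiter → Uranus → Mercury → Earth).
Combining the parts gives {p=1215, q=972, r=L, s=Uranus}.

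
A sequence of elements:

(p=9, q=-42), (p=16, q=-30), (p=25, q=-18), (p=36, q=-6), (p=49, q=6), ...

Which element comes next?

(p=64, q=18)

P: perfect squares: 3², 4², 5², …, so 9, 16, 25, 36, 49 → 64.
Q: +12 each step, so -42, -30, -18, -6, 6 → 18.
Putting it together: (p=64, q=18).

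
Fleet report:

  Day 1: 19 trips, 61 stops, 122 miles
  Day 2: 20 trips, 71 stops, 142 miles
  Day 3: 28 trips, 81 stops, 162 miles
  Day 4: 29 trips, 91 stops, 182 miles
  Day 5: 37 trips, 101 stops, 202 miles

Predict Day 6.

38 trips, 111 stops, 222 miles

Trips: alternating steps +1, +8, +1, +8, …; 19, 20, 28, 29, 37 → 38.
Stops: +10 each step; 61, 71, 81, 91, 101 → 111.
Miles: always 2 × the stops, so 122, 142, 162, 182, 202 → 222.
So the next row is 38 trips, 111 stops, 222 miles.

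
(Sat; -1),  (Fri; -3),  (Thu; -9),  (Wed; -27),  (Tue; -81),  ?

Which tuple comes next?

(Mon; -243)

Day: runs backward through the weekdays Mon→Sun, so Sat, Fri, Thu, Wed, Tue → Mon.
Second coordinate goes -1, -3, -9, -27, -81 → -243 (×3 each step).
Putting it together: (Mon; -243).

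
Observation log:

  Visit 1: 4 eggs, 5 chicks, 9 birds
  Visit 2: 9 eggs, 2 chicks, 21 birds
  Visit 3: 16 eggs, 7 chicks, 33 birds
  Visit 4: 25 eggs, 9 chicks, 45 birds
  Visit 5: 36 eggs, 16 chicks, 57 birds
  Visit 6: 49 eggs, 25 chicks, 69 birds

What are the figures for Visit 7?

Eggs: 4, 9, 16, 25, 36, 49 → 64 (perfect squares: 2², 3², 4², …).
For the chicks, each term is the sum of the two before it: 5, 2, 7, 9, 16, 25 → 41.
Birds: +12 each step; 9, 21, 33, 45, 57, 69 → 81.
Combining the parts gives 64 eggs, 41 chicks, 81 birds.

64 eggs, 41 chicks, 81 birds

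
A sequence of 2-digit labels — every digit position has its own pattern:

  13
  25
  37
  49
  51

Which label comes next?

For the first digit, +1 each step, mod 10: 1, 2, 3, 4, 5 → 6.
For the second digit, +2 each step, mod 10: 3, 5, 7, 9, 1 → 3.
So the next label is 63.

63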